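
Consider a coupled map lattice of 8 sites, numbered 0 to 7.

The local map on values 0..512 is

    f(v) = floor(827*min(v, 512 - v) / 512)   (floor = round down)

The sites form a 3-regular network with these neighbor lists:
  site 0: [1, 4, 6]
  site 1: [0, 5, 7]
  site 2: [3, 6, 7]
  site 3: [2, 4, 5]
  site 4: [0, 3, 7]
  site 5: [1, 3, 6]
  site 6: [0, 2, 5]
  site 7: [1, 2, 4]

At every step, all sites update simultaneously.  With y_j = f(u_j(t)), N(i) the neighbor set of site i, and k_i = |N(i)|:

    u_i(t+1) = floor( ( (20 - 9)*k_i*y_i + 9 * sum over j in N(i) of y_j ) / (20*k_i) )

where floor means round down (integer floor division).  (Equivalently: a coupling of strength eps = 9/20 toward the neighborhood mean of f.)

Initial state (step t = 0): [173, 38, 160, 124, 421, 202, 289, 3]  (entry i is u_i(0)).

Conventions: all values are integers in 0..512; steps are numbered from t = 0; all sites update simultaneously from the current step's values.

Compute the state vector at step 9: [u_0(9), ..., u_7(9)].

Simulating step by step:
t=0: [173, 38, 160, 124, 421, 202, 289, 3]
t=1: [238, 124, 226, 219, 152, 272, 327, 71]
t=2: [322, 242, 315, 343, 262, 340, 334, 184]
t=3: [330, 346, 303, 299, 352, 294, 293, 330]
t=4: [293, 288, 333, 331, 281, 338, 341, 290]
t=5: [345, 347, 297, 302, 355, 293, 290, 350]
t=6: [279, 278, 334, 329, 269, 338, 342, 273]
t=7: [363, 363, 301, 306, 374, 296, 292, 370]
t=8: [254, 254, 324, 319, 242, 330, 334, 246]
t=9: [388, 390, 315, 318, 382, 312, 308, 383]

Answer: [388, 390, 315, 318, 382, 312, 308, 383]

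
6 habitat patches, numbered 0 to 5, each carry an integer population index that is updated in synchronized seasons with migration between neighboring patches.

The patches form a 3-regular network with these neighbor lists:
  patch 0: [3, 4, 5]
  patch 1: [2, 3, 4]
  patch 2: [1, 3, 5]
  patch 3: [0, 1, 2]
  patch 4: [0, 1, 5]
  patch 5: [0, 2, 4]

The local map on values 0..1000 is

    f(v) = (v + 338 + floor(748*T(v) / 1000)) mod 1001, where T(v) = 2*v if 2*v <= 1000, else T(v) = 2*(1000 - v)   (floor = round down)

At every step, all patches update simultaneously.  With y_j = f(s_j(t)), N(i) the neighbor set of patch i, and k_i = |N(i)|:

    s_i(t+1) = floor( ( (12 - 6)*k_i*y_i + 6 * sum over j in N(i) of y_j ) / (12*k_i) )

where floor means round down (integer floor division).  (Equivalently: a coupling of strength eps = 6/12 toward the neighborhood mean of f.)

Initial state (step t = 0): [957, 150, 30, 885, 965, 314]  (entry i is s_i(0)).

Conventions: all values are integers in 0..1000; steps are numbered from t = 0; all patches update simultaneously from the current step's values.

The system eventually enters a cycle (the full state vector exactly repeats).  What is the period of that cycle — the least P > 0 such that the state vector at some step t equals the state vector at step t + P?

Answer: 2
Key observation: The state at step 23, [556, 556, 556, 556, 556, 556], reappears at step 25 — and no state repeats earlier — so the cycle the system enters has period 2.

Derivation:
t=0: [957, 150, 30, 885, 965, 314]
t=1: [323, 549, 410, 444, 375, 247]
t=2: [350, 459, 506, 399, 412, 606]
t=3: [309, 454, 515, 378, 386, 458]
t=4: [230, 427, 493, 332, 326, 404]
t=5: [566, 348, 435, 396, 351, 444]
t=6: [439, 262, 373, 359, 306, 420]
t=7: [335, 595, 402, 398, 351, 325]
t=8: [201, 415, 339, 340, 249, 195]
t=9: [747, 407, 321, 324, 818, 742]
t=10: [403, 294, 229, 231, 426, 403]
t=11: [447, 405, 675, 677, 325, 446]
t=12: [408, 364, 464, 464, 282, 408]
t=13: [325, 294, 430, 430, 179, 325]
t=14: [297, 302, 309, 309, 453, 297]
t=15: [147, 158, 100, 100, 274, 147]
t=16: [570, 565, 630, 630, 366, 570]
t=17: [495, 491, 530, 530, 400, 495]
t=18: [532, 526, 569, 569, 451, 532]
t=19: [548, 546, 556, 556, 516, 548]
t=20: [563, 562, 558, 558, 569, 563]
t=21: [553, 554, 555, 555, 551, 553]
t=22: [558, 557, 557, 557, 558, 558]
t=23: [556, 556, 556, 556, 556, 556]
t=24: [557, 557, 557, 557, 557, 557]
t=25: [556, 556, 556, 556, 556, 556]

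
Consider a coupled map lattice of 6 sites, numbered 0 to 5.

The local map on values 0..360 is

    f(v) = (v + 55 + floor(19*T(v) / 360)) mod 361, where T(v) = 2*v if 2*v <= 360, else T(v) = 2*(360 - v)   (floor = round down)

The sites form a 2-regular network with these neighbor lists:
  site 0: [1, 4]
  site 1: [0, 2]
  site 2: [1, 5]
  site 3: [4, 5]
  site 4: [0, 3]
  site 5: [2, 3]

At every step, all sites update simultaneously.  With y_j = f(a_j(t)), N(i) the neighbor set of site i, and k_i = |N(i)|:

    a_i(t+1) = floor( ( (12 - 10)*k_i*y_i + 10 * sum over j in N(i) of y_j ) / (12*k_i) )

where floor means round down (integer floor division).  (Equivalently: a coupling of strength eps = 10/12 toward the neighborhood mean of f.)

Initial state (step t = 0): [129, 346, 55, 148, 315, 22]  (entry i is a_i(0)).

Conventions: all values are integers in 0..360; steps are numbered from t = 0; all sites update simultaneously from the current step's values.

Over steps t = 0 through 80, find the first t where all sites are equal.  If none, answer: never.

Answer: 16
Key observation: Synchronization is absorbing here: once all sites are equal they stay equal, and step 16 is the first all-equal step.

Derivation:
t=0: [129, 346, 55, 148, 315, 22]  (not all equal)
t=1: [55, 136, 69, 74, 175, 151]  (not all equal)
t=2: [207, 136, 199, 218, 145, 148]  (not all equal)
t=3: [221, 262, 221, 228, 271, 268]  (not all equal)
t=4: [324, 296, 322, 327, 300, 299]  (not all equal)
t=5: [152, 76, 302, 154, 18, 78]  (not all equal)
t=6: [125, 116, 117, 127, 199, 118]  (not all equal)
t=7: [220, 187, 184, 222, 206, 188]  (not all equal)
t=8: [271, 270, 259, 272, 287, 271]  (not all equal)
t=9: [340, 330, 332, 341, 337, 330]  (not all equal)
t=10: [31, 31, 27, 31, 35, 31]  (not all equal)
t=11: [90, 86, 88, 90, 89, 86]  (not all equal)
t=12: [151, 152, 150, 151, 153, 152]  (not all equal)
t=13: [223, 220, 222, 223, 221, 220]  (not all equal)
t=14: [289, 291, 289, 289, 291, 291]  (not all equal)
t=15: [352, 351, 352, 352, 351, 351]  (not all equal)
t=16: [45, 45, 45, 45, 45, 45]  (all equal)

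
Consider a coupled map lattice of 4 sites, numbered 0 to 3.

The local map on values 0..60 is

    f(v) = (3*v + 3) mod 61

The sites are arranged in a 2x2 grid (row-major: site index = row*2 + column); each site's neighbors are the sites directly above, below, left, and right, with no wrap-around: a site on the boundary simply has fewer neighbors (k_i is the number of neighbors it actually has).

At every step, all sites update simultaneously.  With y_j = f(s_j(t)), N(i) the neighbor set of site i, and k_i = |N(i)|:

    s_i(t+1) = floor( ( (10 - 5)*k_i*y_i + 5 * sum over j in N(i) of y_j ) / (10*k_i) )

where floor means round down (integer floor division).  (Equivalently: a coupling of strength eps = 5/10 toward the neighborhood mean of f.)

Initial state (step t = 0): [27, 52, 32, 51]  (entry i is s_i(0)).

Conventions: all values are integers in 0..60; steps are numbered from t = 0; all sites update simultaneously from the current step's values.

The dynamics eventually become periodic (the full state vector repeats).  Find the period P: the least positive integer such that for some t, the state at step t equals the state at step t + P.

Simulating step by step:
t=0: [27, 52, 32, 51]
t=1: [30, 32, 33, 35]
t=2: [35, 38, 40, 43]
t=3: [37, 42, 14, 19]
t=4: [39, 31, 50, 43]
t=5: [46, 34, 32, 21]
t=6: [30, 28, 25, 23]
t=7: [26, 23, 19, 16]
t=8: [27, 23, 47, 43]
t=9: [19, 13, 19, 13]
t=10: [55, 46, 55, 46]
t=11: [39, 25, 39, 25]
t=12: [48, 27, 48, 27]
t=13: [24, 23, 24, 23]
t=14: [13, 11, 13, 11]
t=15: [40, 37, 40, 37]
t=16: [14, 40, 14, 40]
t=17: [34, 12, 34, 12]
t=18: [42, 40, 42, 40]
t=19: [5, 2, 5, 2]
t=20: [15, 11, 15, 11]
t=21: [45, 39, 45, 39]
t=22: [26, 48, 26, 48]
t=23: [21, 23, 21, 23]
t=24: [6, 9, 6, 9]
t=25: [23, 27, 23, 27]
t=26: [14, 20, 14, 20]
t=27: [34, 12, 34, 12]

Answer: 10
Key observation: The state at step 17, [34, 12, 34, 12], reappears at step 27 — and no state repeats earlier — so the cycle the system enters has period 10.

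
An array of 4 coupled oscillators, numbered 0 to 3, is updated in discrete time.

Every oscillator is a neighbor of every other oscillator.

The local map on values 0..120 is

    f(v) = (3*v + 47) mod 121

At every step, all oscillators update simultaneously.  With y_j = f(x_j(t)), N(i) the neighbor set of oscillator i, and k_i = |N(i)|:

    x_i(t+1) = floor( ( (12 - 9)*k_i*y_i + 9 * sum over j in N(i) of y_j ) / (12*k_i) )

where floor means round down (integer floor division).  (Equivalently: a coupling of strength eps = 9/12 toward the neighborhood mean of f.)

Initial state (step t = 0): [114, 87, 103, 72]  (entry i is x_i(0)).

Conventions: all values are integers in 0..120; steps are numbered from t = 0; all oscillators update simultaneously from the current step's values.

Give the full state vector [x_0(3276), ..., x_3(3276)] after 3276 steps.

Answer: [56, 56, 56, 56]
Key observation: The state at step 1, [56, 56, 56, 56], reappears at step 6: the system is in a cycle of period 5 from step 1 on.  Therefore the state at step 3276 equals the state at step 1 + ((3276 - 1) mod 5) = 1, which is [56, 56, 56, 56].

Derivation:
t=0: [114, 87, 103, 72]
t=1: [56, 56, 56, 56]
t=2: [94, 94, 94, 94]
t=3: [87, 87, 87, 87]
t=4: [66, 66, 66, 66]
t=5: [3, 3, 3, 3]
t=6: [56, 56, 56, 56]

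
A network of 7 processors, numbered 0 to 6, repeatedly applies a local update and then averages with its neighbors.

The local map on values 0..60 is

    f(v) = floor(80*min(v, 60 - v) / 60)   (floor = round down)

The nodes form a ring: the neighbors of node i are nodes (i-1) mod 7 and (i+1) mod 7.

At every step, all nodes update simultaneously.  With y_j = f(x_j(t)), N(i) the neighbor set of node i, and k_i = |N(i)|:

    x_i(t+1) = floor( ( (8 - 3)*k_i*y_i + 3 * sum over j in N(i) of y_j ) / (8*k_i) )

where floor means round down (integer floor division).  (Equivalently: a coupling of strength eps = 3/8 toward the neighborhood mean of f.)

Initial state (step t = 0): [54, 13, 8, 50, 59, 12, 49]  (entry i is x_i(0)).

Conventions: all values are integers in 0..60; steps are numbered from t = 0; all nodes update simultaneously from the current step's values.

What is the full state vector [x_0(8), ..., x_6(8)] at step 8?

Simulating step by step:
t=0: [54, 13, 8, 50, 59, 12, 49]
t=1: [10, 14, 11, 10, 6, 12, 13]
t=2: [14, 16, 14, 12, 10, 14, 16]
t=3: [19, 19, 18, 15, 14, 17, 19]
t=4: [25, 24, 23, 20, 19, 21, 24]
t=5: [32, 31, 29, 26, 25, 28, 31]
t=6: [37, 37, 37, 34, 33, 36, 37]
t=7: [30, 30, 30, 33, 34, 32, 30]
t=8: [40, 40, 39, 36, 34, 37, 39]

Answer: [40, 40, 39, 36, 34, 37, 39]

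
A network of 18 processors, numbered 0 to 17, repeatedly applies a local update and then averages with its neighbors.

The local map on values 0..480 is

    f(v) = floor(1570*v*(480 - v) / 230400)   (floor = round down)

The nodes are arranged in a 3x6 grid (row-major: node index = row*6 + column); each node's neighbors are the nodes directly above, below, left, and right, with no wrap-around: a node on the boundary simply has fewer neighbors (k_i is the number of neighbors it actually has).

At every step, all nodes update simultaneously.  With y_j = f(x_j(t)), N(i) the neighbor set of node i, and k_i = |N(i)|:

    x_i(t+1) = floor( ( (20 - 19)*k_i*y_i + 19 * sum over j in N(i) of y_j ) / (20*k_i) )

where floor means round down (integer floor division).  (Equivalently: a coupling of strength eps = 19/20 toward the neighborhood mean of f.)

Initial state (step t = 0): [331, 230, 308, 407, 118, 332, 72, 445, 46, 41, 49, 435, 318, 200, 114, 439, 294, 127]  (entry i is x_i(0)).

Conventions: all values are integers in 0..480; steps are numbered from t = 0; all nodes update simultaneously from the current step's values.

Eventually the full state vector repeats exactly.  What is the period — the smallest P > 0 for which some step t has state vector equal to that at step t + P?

Answer: 2
Key observation: The state at step 6, [392, 392, 392, 392, 392, 392, 392, 392, 392, 392, 392, 392, 392, 392, 392, 392, 392, 392], reappears at step 8 — and no state repeats earlier — so the cycle the system enters has period 2.

Derivation:
t=0: [331, 230, 308, 407, 118, 332, 72, 445, 46, 41, 49, 435, 318, 200, 114, 439, 294, 127]
t=1: [297, 273, 248, 254, 229, 218, 261, 268, 213, 149, 225, 254, 293, 253, 216, 252, 199, 255]
t=2: [386, 383, 387, 373, 390, 390, 377, 387, 376, 387, 375, 389, 389, 383, 389, 369, 389, 386]
t=3: [257, 246, 262, 244, 258, 239, 245, 258, 245, 269, 242, 250, 257, 242, 264, 244, 263, 241]
t=4: [391, 389, 391, 388, 391, 390, 390, 391, 388, 391, 388, 391, 391, 389, 391, 387, 391, 389]
t=5: [239, 237, 242, 237, 241, 237, 237, 240, 237, 243, 237, 240, 239, 237, 242, 237, 242, 237]
t=6: [392, 392, 392, 392, 392, 392, 392, 392, 392, 392, 392, 392, 392, 392, 392, 392, 392, 392]
t=7: [235, 235, 235, 235, 235, 235, 235, 235, 235, 235, 235, 235, 235, 235, 235, 235, 235, 235]
t=8: [392, 392, 392, 392, 392, 392, 392, 392, 392, 392, 392, 392, 392, 392, 392, 392, 392, 392]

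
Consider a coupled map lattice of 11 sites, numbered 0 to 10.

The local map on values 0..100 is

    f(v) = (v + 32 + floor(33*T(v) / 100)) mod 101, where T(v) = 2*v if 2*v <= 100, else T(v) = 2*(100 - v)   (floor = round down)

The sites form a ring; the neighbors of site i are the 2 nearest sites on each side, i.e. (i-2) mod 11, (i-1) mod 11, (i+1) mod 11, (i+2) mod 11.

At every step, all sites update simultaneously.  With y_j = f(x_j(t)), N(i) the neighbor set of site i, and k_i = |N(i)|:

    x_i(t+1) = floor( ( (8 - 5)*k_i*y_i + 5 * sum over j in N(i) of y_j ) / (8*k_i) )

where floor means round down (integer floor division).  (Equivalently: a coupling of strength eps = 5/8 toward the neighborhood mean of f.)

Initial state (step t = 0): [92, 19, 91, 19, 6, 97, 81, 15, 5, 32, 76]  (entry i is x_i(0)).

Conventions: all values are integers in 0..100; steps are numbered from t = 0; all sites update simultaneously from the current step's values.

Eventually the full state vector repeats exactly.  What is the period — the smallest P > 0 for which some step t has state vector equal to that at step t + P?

Answer: 2
Key observation: The state at step 34, [16, 16, 16, 16, 16, 16, 16, 16, 16, 16, 16], reappears at step 36 — and no state repeats earlier — so the cycle the system enters has period 2.

Derivation:
t=0: [92, 19, 91, 19, 6, 97, 81, 15, 5, 32, 76]
t=1: [41, 45, 40, 48, 37, 39, 34, 48, 44, 54, 42]
t=2: [55, 34, 69, 49, 80, 67, 64, 35, 19, 23, 19]
t=3: [43, 50, 29, 28, 19, 29, 37, 60, 61, 62, 60]
t=4: [20, 32, 54, 66, 75, 69, 62, 38, 29, 15, 14]
t=5: [57, 55, 35, 29, 19, 31, 40, 62, 65, 67, 65]
t=6: [28, 37, 60, 69, 78, 71, 65, 40, 31, 18, 17]
t=7: [65, 62, 39, 31, 20, 32, 42, 65, 68, 72, 71]
t=8: [31, 40, 64, 72, 65, 57, 29, 26, 17, 20, 20]
t=9: [69, 65, 41, 31, 28, 36, 56, 62, 67, 68, 72]
t=10: [32, 42, 68, 76, 74, 64, 38, 29, 18, 19, 20]
t=11: [55, 30, 27, 17, 32, 40, 63, 67, 70, 69, 57]
t=12: [35, 56, 66, 75, 71, 65, 41, 31, 18, 18, 27]
t=13: [60, 38, 30, 19, 32, 42, 66, 68, 72, 71, 64]
t=14: [39, 63, 71, 64, 57, 29, 26, 17, 20, 19, 30]
t=15: [64, 40, 31, 27, 36, 56, 62, 66, 67, 70, 68]
t=16: [41, 67, 75, 73, 64, 37, 29, 18, 19, 19, 31]
t=17: [66, 42, 32, 31, 40, 63, 66, 69, 68, 71, 69]
t=18: [26, 32, 63, 62, 68, 41, 31, 19, 20, 20, 16]
t=19: [63, 58, 37, 41, 41, 66, 69, 72, 66, 65, 67]
t=20: [29, 41, 71, 73, 73, 44, 32, 19, 19, 19, 18]
t=21: [68, 66, 42, 30, 28, 31, 55, 57, 66, 65, 70]
t=22: [16, 26, 30, 58, 57, 60, 36, 27, 18, 18, 19]
t=23: [65, 62, 56, 35, 38, 37, 60, 64, 68, 63, 63]
t=24: [18, 29, 40, 68, 69, 69, 41, 29, 18, 18, 18]
t=25: [69, 67, 65, 41, 44, 41, 65, 67, 70, 63, 63]
t=26: [19, 31, 29, 59, 38, 59, 29, 31, 19, 18, 18]
t=27: [68, 65, 70, 49, 65, 49, 70, 65, 68, 65, 65]
t=28: [19, 18, 18, 15, 17, 15, 18, 18, 19, 19, 19]
t=29: [62, 60, 60, 58, 59, 58, 60, 60, 62, 62, 62]
t=30: [17, 17, 17, 16, 16, 16, 17, 17, 17, 17, 17]
t=31: [60, 59, 59, 58, 58, 58, 59, 59, 60, 60, 60]
t=32: [17, 16, 16, 16, 16, 16, 16, 16, 17, 17, 17]
t=33: [59, 58, 58, 58, 58, 58, 58, 58, 59, 59, 59]
t=34: [16, 16, 16, 16, 16, 16, 16, 16, 16, 16, 16]
t=35: [58, 58, 58, 58, 58, 58, 58, 58, 58, 58, 58]
t=36: [16, 16, 16, 16, 16, 16, 16, 16, 16, 16, 16]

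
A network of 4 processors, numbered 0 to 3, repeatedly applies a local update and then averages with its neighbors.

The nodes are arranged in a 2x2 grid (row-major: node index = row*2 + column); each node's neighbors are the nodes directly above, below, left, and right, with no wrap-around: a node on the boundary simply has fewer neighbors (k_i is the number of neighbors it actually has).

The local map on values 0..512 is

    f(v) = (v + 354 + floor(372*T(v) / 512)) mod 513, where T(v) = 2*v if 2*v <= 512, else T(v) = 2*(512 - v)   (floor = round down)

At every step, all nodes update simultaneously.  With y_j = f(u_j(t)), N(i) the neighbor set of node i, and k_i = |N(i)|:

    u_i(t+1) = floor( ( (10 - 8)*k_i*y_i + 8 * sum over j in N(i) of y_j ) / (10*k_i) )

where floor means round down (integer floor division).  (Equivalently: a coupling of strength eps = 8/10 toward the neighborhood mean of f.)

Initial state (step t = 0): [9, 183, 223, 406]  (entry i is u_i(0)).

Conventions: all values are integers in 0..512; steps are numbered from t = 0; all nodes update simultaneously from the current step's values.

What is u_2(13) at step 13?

Answer: u_2(13) = 402

Derivation:
t=0: [9, 183, 223, 406]
t=1: [346, 368, 388, 351]
t=2: [416, 424, 423, 415]
t=3: [393, 395, 395, 393]
t=4: [406, 406, 406, 406]
t=5: [401, 401, 401, 401]
t=6: [403, 403, 403, 403]
t=7: [402, 402, 402, 402]
t=8: [402, 402, 402, 402]
t=9: [402, 402, 402, 402]
t=10: [402, 402, 402, 402]
t=11: [402, 402, 402, 402]
t=12: [402, 402, 402, 402]
t=13: [402, 402, 402, 402]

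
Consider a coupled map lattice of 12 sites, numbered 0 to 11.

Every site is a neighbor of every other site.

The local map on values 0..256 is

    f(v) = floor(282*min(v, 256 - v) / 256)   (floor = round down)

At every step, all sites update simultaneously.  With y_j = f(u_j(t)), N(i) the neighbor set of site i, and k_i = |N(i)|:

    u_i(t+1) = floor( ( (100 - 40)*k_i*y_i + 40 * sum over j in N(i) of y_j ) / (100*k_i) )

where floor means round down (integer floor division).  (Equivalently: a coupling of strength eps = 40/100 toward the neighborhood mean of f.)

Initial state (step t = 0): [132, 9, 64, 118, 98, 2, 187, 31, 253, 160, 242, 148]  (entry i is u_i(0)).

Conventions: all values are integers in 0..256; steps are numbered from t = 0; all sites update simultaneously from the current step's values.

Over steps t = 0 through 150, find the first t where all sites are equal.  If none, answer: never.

Answer: 11
Key observation: Synchronization is absorbing here: once all sites are equal they stay equal, and step 11 is the first all-equal step.

Derivation:
t=0: [132, 9, 64, 118, 98, 2, 187, 31, 253, 160, 242, 148]  (not all equal)
t=1: [105, 34, 68, 101, 89, 30, 72, 48, 30, 88, 37, 95]  (not all equal)
t=2: [96, 52, 73, 94, 86, 50, 76, 61, 50, 85, 54, 90]  (not all equal)
t=3: [93, 66, 79, 92, 87, 65, 81, 72, 65, 86, 67, 90]  (not all equal)
t=4: [95, 78, 86, 94, 91, 77, 87, 82, 77, 90, 78, 93]  (not all equal)
t=5: [99, 88, 93, 98, 97, 88, 94, 91, 88, 96, 88, 98]  (not all equal)
t=6: [105, 98, 101, 104, 104, 98, 102, 100, 98, 103, 98, 104]  (not all equal)
t=7: [113, 108, 110, 112, 112, 108, 111, 110, 108, 112, 108, 112]  (not all equal)
t=8: [122, 119, 121, 122, 122, 119, 121, 121, 119, 122, 119, 122]  (not all equal)
t=9: [133, 131, 132, 133, 133, 131, 132, 132, 131, 133, 131, 133]  (not all equal)
t=10: [135, 136, 135, 135, 135, 136, 135, 135, 136, 135, 136, 135]  (not all equal)
t=11: [132, 132, 132, 132, 132, 132, 132, 132, 132, 132, 132, 132]  (all equal)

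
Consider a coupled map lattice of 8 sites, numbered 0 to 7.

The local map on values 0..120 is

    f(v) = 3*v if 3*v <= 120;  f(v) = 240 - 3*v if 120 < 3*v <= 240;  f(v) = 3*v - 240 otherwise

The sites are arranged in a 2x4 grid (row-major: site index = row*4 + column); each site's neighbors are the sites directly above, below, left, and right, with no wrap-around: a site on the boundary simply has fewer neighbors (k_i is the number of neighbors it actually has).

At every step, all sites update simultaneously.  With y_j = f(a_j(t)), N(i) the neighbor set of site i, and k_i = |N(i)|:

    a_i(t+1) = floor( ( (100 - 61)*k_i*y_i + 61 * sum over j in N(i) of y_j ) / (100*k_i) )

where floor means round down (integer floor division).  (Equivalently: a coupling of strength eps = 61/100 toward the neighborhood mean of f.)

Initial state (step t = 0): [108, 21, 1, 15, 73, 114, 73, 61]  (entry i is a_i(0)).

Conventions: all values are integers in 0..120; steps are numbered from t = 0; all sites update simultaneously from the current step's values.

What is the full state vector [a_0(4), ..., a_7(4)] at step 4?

Simulating step by step:
t=0: [108, 21, 1, 15, 73, 114, 73, 61]
t=1: [58, 63, 27, 35, 64, 61, 41, 42]
t=2: [55, 61, 87, 100, 56, 66, 96, 112]
t=3: [68, 50, 41, 59, 63, 52, 51, 70]
t=4: [57, 83, 94, 69, 56, 79, 80, 57]

Answer: [57, 83, 94, 69, 56, 79, 80, 57]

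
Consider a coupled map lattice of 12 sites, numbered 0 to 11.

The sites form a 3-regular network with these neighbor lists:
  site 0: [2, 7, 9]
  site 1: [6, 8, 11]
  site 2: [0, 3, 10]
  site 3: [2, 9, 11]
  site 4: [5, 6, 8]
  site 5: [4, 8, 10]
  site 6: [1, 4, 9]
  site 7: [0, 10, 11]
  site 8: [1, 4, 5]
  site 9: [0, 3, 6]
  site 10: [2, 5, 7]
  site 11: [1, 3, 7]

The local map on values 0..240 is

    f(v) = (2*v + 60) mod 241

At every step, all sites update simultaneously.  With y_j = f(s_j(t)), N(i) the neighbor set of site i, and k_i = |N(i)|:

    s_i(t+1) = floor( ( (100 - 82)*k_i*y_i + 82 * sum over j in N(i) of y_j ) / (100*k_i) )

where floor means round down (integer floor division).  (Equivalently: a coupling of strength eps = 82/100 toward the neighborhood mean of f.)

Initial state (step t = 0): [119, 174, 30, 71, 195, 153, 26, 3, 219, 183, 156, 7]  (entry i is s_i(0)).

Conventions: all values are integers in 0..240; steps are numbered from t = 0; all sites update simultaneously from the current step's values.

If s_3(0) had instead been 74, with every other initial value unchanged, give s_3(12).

Simulating step by step:
t=0: [119, 174, 30, 74, 195, 153, 26, 3, 219, 183, 156, 7]
t=1: [111, 85, 129, 141, 106, 119, 173, 83, 139, 136, 108, 133]
t=2: [115, 136, 62, 87, 92, 54, 125, 84, 104, 100, 104, 167]
t=3: [126, 84, 117, 139, 72, 45, 43, 103, 76, 99, 163, 178]
t=4: [38, 186, 95, 84, 175, 180, 149, 111, 197, 88, 88, 127]
t=5: [102, 144, 165, 127, 169, 201, 183, 129, 185, 173, 105, 138]
t=6: [111, 147, 60, 124, 190, 142, 150, 54, 166, 106, 127, 87]
t=7: [110, 158, 81, 133, 137, 134, 115, 125, 140, 67, 136, 137]
t=8: [139, 90, 98, 154, 80, 93, 124, 73, 103, 82, 119, 95]
t=9: [139, 70, 79, 90, 66, 83, 199, 81, 131, 119, 72, 158]
t=10: [153, 154, 187, 155, 177, 171, 161, 159, 183, 161, 218, 205]
t=11: [151, 174, 107, 177, 164, 130, 145, 125, 159, 133, 136, 148]
t=12: [72, 128, 111, 94, 115, 116, 128, 101, 132, 125, 65, 132]

Answer: s_3(12) = 94
Key observation: This trace re-runs the system from the modified initial state.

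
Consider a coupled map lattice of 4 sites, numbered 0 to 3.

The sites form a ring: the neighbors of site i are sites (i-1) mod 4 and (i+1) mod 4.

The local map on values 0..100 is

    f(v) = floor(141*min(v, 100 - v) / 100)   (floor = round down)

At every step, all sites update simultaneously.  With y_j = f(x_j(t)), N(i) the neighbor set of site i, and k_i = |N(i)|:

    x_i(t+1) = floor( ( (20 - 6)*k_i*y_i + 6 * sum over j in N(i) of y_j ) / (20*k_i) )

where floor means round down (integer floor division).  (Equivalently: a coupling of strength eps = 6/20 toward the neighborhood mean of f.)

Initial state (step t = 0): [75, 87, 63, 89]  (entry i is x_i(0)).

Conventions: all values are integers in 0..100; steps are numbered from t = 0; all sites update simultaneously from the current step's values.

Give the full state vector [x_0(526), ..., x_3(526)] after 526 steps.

Simulating step by step:
t=0: [75, 87, 63, 89]
t=1: [29, 25, 41, 23]
t=2: [38, 39, 49, 36]
t=3: [52, 56, 63, 53]
t=4: [66, 61, 55, 64]
t=5: [48, 54, 59, 51]
t=6: [66, 63, 59, 66]
t=7: [47, 52, 54, 48]
t=8: [66, 66, 64, 66]
t=9: [47, 47, 49, 47]
t=10: [66, 66, 68, 66]
t=11: [47, 46, 45, 46]
t=12: [65, 64, 63, 64]
t=13: [49, 50, 51, 50]
t=14: [69, 69, 69, 69]
t=15: [43, 43, 43, 43]
t=16: [60, 60, 60, 60]
t=17: [56, 56, 56, 56]
t=18: [62, 62, 62, 62]
t=19: [53, 53, 53, 53]
t=20: [66, 66, 66, 66]
t=21: [47, 47, 47, 47]
t=22: [66, 66, 66, 66]

Answer: [66, 66, 66, 66]
Key observation: The state at step 20, [66, 66, 66, 66], reappears at step 22: the system is in a cycle of period 2 from step 20 on.  Therefore the state at step 526 equals the state at step 20 + ((526 - 20) mod 2) = 20, which is [66, 66, 66, 66].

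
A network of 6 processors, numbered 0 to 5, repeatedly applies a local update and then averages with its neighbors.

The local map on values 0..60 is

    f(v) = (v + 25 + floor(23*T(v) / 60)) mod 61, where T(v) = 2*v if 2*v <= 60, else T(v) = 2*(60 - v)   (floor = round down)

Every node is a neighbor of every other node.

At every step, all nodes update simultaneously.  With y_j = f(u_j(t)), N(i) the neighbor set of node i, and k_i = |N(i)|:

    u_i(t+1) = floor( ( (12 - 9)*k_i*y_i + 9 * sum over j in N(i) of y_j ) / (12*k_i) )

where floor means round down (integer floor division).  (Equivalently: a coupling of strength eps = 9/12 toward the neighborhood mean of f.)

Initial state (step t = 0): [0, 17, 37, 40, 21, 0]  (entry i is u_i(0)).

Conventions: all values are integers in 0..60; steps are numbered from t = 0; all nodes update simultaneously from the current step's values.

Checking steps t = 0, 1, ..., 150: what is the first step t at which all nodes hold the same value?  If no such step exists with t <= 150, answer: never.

Answer: 2
Key observation: Synchronization is absorbing here: once all nodes are equal they stay equal, and step 2 is the first all-equal step.

Derivation:
t=0: [0, 17, 37, 40, 21, 0]  (not all equal)
t=1: [23, 26, 23, 23, 21, 23]  (not all equal)
t=2: [4, 4, 4, 4, 4, 4]  (all equal)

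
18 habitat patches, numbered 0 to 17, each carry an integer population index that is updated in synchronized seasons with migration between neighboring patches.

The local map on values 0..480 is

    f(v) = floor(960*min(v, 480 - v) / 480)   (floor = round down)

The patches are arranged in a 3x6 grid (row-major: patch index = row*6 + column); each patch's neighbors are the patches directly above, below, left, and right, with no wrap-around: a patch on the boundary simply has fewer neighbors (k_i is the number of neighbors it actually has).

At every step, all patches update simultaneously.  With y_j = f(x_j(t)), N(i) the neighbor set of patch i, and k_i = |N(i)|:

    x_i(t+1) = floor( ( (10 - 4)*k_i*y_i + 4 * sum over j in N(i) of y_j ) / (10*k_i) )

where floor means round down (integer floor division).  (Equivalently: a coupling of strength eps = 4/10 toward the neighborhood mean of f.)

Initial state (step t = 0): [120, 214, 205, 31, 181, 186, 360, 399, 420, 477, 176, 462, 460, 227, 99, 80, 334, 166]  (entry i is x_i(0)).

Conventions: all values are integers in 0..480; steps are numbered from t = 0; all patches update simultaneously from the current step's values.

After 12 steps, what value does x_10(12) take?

Answer: x_10(12) = 404

Derivation:
t=0: [120, 214, 205, 31, 181, 186, 360, 399, 420, 477, 176, 462, 460, 227, 99, 80, 334, 166]
t=1: [277, 365, 327, 140, 322, 302, 202, 221, 149, 73, 280, 162, 162, 325, 216, 162, 287, 264]
t=2: [370, 291, 291, 270, 327, 341, 398, 389, 311, 217, 357, 352, 337, 345, 383, 322, 385, 401]
t=3: [240, 330, 378, 401, 309, 279, 190, 224, 321, 392, 266, 244, 258, 250, 239, 298, 210, 184]
t=4: [424, 330, 225, 191, 336, 404, 410, 414, 321, 232, 397, 442, 434, 458, 439, 361, 406, 399]
t=5: [155, 272, 403, 389, 266, 164, 128, 159, 303, 388, 197, 109, 92, 67, 129, 235, 164, 142]
t=6: [320, 353, 219, 211, 377, 326, 261, 306, 303, 250, 352, 264, 188, 181, 282, 384, 349, 279]
t=7: [330, 299, 400, 400, 255, 312, 402, 349, 376, 398, 289, 388, 385, 366, 358, 264, 270, 380]
t=8: [283, 313, 193, 199, 387, 328, 193, 252, 207, 216, 351, 232, 190, 229, 262, 369, 387, 240]
t=9: [380, 365, 384, 372, 239, 312, 395, 432, 419, 388, 281, 417, 396, 444, 407, 273, 239, 418]
t=10: [200, 203, 190, 243, 413, 322, 163, 117, 135, 225, 365, 190, 149, 97, 168, 356, 411, 195]
t=11: [386, 378, 381, 412, 216, 292, 319, 260, 302, 392, 248, 352, 282, 232, 296, 272, 198, 337]
t=12: [218, 232, 211, 189, 389, 363, 329, 398, 331, 242, 404, 303, 394, 438, 385, 374, 393, 302]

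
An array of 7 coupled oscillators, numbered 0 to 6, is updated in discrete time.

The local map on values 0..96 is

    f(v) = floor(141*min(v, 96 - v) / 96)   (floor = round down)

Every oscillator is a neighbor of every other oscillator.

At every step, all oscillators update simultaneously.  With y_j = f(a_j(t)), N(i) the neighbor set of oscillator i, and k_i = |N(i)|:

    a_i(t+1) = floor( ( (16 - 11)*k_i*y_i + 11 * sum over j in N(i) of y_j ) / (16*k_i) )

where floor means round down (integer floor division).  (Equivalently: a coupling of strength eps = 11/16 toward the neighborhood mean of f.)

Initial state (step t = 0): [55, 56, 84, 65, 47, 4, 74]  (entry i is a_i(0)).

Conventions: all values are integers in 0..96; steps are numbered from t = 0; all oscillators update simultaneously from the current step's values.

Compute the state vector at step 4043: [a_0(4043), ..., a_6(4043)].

Simulating step by step:
t=0: [55, 56, 84, 65, 47, 4, 74]
t=1: [44, 44, 36, 41, 46, 33, 39]
t=2: [59, 59, 57, 59, 60, 56, 58]
t=3: [54, 54, 55, 54, 54, 55, 54]
t=4: [60, 60, 60, 60, 60, 60, 60]
t=5: [52, 52, 52, 52, 52, 52, 52]
t=6: [64, 64, 64, 64, 64, 64, 64]
t=7: [47, 47, 47, 47, 47, 47, 47]
t=8: [69, 69, 69, 69, 69, 69, 69]
t=9: [39, 39, 39, 39, 39, 39, 39]
t=10: [57, 57, 57, 57, 57, 57, 57]
t=11: [57, 57, 57, 57, 57, 57, 57]

Answer: [57, 57, 57, 57, 57, 57, 57]
Key observation: The state at step 10, [57, 57, 57, 57, 57, 57, 57], reappears at step 11: the system is in a cycle of period 1 from step 10 on.  Therefore the state at step 4043 equals the state at step 10 + ((4043 - 10) mod 1) = 10, which is [57, 57, 57, 57, 57, 57, 57].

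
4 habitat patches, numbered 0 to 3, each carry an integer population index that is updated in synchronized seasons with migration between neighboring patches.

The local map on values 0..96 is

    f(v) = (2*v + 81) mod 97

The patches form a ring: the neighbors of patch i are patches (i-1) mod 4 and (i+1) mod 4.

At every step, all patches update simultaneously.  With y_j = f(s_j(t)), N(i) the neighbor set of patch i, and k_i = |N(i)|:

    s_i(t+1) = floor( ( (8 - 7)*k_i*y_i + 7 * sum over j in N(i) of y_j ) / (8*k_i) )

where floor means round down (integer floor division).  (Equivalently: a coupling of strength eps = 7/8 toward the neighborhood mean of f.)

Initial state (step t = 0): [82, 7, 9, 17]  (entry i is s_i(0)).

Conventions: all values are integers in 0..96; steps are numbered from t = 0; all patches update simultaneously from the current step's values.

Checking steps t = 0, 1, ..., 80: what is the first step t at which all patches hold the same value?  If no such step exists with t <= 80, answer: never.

Simulating step by step:
t=0: [82, 7, 9, 17]  (not all equal)
t=1: [55, 35, 49, 25]  (not all equal)
t=2: [50, 83, 48, 81]  (not all equal)
t=3: [55, 78, 54, 77]  (not all equal)
t=4: [48, 86, 48, 86]  (not all equal)
t=5: [61, 77, 61, 77]  (not all equal)
t=6: [37, 13, 37, 13]  (not all equal)
t=7: [16, 52, 16, 52]  (not all equal)
t=8: [79, 25, 79, 25]  (not all equal)
t=9: [35, 43, 35, 43]  (not all equal)
t=10: [68, 56, 68, 56]  (not all equal)
t=11: [86, 32, 86, 32]  (not all equal)
t=12: [49, 57, 49, 57]  (not all equal)
t=13: [11, 71, 11, 71]  (not all equal)
t=14: [26, 8, 26, 8]  (not all equal)
t=15: [4, 31, 4, 31]  (not all equal)
t=16: [51, 83, 51, 83]  (not all equal)
t=17: [57, 81, 57, 81]  (not all equal)
t=18: [43, 7, 43, 7]  (not all equal)
t=19: [91, 73, 91, 73]  (not all equal)
t=20: [37, 64, 37, 64]  (not all equal)
t=21: [20, 52, 20, 52]  (not all equal)
t=22: [80, 32, 80, 32]  (not all equal)
t=23: [47, 47, 47, 47]  (all equal)

Answer: 23
Key observation: Synchronization is absorbing here: once all patches are equal they stay equal, and step 23 is the first all-equal step.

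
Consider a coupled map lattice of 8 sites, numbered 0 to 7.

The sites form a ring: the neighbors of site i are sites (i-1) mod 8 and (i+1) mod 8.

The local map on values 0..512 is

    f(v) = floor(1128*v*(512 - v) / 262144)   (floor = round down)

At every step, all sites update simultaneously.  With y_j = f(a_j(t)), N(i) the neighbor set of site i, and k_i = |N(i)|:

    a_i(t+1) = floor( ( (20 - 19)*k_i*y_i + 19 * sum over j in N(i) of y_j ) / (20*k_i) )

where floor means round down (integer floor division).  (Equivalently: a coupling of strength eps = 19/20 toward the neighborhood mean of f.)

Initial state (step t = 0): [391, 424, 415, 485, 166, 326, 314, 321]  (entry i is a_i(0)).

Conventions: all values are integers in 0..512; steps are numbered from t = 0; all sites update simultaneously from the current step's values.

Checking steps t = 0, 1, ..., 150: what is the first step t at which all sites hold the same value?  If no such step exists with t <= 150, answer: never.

Simulating step by step:
t=0: [391, 424, 415, 485, 166, 326, 314, 321]  (not all equal)
t=1: [211, 186, 111, 202, 162, 257, 261, 236]  (not all equal)
t=2: [270, 233, 260, 219, 273, 262, 280, 277]  (not all equal)
t=3: [279, 280, 277, 280, 278, 279, 280, 280]  (not all equal)
t=4: [279, 279, 279, 279, 279, 279, 279, 279]  (all equal)

Answer: 4
Key observation: Synchronization is absorbing here: once all sites are equal they stay equal, and step 4 is the first all-equal step.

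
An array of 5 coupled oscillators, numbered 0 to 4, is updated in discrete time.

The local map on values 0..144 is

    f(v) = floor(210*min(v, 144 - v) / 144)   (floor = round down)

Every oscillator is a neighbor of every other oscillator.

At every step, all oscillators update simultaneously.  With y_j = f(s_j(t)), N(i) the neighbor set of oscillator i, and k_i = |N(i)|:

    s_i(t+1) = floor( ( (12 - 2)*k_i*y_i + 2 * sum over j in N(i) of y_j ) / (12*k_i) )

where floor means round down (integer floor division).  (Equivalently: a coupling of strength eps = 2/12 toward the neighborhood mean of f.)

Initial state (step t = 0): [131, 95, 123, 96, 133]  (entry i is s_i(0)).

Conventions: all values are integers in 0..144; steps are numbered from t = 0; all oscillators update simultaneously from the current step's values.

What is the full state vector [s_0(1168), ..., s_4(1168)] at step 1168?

Answer: [72, 72, 72, 72, 72]
Key observation: The state at step 38, [81, 81, 81, 81, 81], reappears at step 49: the system is in a cycle of period 11 from step 38 on.  Therefore the state at step 1168 equals the state at step 38 + ((1168 - 38) mod 11) = 46, which is [72, 72, 72, 72, 72].

Derivation:
t=0: [131, 95, 123, 96, 133]
t=1: [22, 64, 32, 63, 21]
t=2: [37, 85, 48, 84, 35]
t=3: [56, 82, 69, 83, 54]
t=4: [82, 89, 97, 87, 79]
t=5: [88, 80, 71, 83, 91]
t=6: [82, 92, 99, 88, 79]
t=7: [88, 76, 68, 81, 91]
t=8: [82, 97, 97, 90, 79]
t=9: [87, 70, 70, 78, 91]
t=10: [84, 99, 99, 95, 80]
t=11: [84, 67, 67, 72, 89]
t=12: [88, 96, 96, 102, 82]
t=13: [79, 70, 70, 63, 86]
t=14: [94, 100, 100, 91, 86]
t=15: [72, 65, 65, 76, 81]
t=16: [103, 94, 94, 98, 92]
t=17: [61, 71, 71, 67, 73]
t=18: [90, 102, 102, 97, 102]
t=19: [75, 62, 62, 67, 62]
t=20: [98, 90, 90, 96, 90]
t=21: [68, 77, 77, 70, 77]
t=22: [98, 97, 97, 101, 97]
t=23: [66, 67, 67, 62, 67]
t=24: [95, 96, 96, 91, 96]
t=25: [71, 70, 70, 75, 70]
t=26: [102, 101, 101, 100, 101]
t=27: [61, 62, 62, 63, 62]
t=28: [88, 89, 89, 90, 89]
t=29: [80, 79, 79, 78, 79]
t=30: [93, 94, 94, 95, 94]
t=31: [73, 72, 72, 71, 72]
t=32: [103, 104, 104, 103, 104]
t=33: [58, 58, 58, 58, 58]
t=34: [84, 84, 84, 84, 84]
t=35: [87, 87, 87, 87, 87]
t=36: [83, 83, 83, 83, 83]
t=37: [88, 88, 88, 88, 88]
t=38: [81, 81, 81, 81, 81]
t=39: [91, 91, 91, 91, 91]
t=40: [77, 77, 77, 77, 77]
t=41: [97, 97, 97, 97, 97]
t=42: [68, 68, 68, 68, 68]
t=43: [99, 99, 99, 99, 99]
t=44: [65, 65, 65, 65, 65]
t=45: [94, 94, 94, 94, 94]
t=46: [72, 72, 72, 72, 72]
t=47: [105, 105, 105, 105, 105]
t=48: [56, 56, 56, 56, 56]
t=49: [81, 81, 81, 81, 81]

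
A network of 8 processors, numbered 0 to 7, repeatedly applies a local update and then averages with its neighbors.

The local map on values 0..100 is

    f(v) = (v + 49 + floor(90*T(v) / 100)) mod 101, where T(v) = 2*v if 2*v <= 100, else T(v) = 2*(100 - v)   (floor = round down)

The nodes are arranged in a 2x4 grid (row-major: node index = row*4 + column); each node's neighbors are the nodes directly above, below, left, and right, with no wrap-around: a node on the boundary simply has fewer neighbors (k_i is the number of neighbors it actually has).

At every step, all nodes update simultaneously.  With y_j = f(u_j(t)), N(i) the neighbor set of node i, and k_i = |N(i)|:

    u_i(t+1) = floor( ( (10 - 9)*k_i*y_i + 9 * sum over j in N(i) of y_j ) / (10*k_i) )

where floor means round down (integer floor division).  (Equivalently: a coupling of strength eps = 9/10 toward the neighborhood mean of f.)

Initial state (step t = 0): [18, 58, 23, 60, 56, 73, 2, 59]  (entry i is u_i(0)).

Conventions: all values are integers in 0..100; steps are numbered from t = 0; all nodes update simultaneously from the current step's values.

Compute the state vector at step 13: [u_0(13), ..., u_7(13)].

Answer: [71, 70, 70, 70, 70, 70, 70, 70]

Derivation:
t=0: [18, 58, 23, 60, 56, 73, 2, 59]
t=1: [83, 62, 65, 49, 83, 72, 53, 68]
t=2: [68, 69, 82, 75, 65, 74, 74, 83]
t=3: [73, 68, 68, 62, 71, 71, 64, 67]
t=4: [71, 71, 75, 73, 70, 73, 73, 76]
t=5: [71, 69, 69, 67, 70, 70, 68, 68]
t=6: [71, 71, 72, 72, 71, 72, 72, 73]
t=7: [71, 70, 70, 69, 70, 70, 69, 69]
t=8: [71, 71, 72, 72, 71, 72, 72, 72]
t=9: [71, 70, 70, 70, 70, 70, 70, 70]
t=10: [71, 71, 72, 72, 71, 72, 72, 72]
t=11: [71, 70, 70, 70, 70, 70, 70, 70]
t=12: [71, 71, 72, 72, 71, 72, 72, 72]
t=13: [71, 70, 70, 70, 70, 70, 70, 70]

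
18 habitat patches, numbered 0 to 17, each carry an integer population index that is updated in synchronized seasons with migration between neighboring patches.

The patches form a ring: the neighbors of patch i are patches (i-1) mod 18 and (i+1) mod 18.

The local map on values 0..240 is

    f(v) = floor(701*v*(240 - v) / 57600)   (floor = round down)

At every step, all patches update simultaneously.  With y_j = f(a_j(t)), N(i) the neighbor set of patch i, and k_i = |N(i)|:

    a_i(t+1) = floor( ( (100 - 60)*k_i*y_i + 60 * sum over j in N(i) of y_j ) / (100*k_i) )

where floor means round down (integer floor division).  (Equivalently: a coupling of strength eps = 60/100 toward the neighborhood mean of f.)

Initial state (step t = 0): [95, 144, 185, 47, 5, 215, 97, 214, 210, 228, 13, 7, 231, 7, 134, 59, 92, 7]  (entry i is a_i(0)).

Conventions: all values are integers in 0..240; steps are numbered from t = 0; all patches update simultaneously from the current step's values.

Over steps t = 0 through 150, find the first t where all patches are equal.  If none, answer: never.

Simulating step by step:
t=0: [95, 144, 185, 47, 5, 215, 97, 214, 210, 228, 13, 7, 231, 7, 134, 59, 92, 7]  (not all equal)
t=1: [122, 154, 132, 85, 58, 80, 106, 100, 60, 46, 29, 25, 21, 66, 113, 152, 110, 107]  (not all equal)
t=2: [170, 168, 165, 154, 145, 152, 166, 158, 135, 104, 81, 64, 83, 124, 159, 169, 170, 173]  (not all equal)
t=3: [144, 147, 152, 159, 163, 159, 155, 159, 167, 167, 155, 149, 156, 164, 158, 148, 143, 142]  (not all equal)
t=4: [167, 165, 161, 156, 154, 156, 157, 154, 150, 151, 157, 161, 158, 155, 157, 163, 167, 168]  (not all equal)
t=5: [148, 150, 154, 158, 159, 159, 159, 161, 162, 161, 158, 156, 157, 158, 156, 152, 148, 147]  (not all equal)
t=6: [165, 163, 160, 157, 156, 156, 155, 154, 153, 154, 156, 158, 158, 157, 159, 162, 164, 165]  (not all equal)
t=7: [150, 152, 155, 157, 158, 159, 160, 160, 161, 160, 159, 157, 157, 157, 155, 153, 151, 150]  (not all equal)
t=8: [163, 162, 160, 158, 157, 156, 155, 154, 154, 155, 156, 157, 158, 158, 159, 161, 162, 163]  (not all equal)
t=9: [152, 153, 155, 156, 158, 159, 160, 160, 160, 160, 159, 158, 157, 156, 155, 154, 153, 152]  (not all equal)
t=10: [161, 161, 160, 158, 157, 156, 155, 155, 155, 155, 156, 157, 158, 159, 160, 160, 161, 161]  (not all equal)
t=11: [154, 154, 155, 156, 158, 159, 159, 160, 160, 159, 159, 158, 157, 156, 155, 154, 154, 154]  (not all equal)
t=12: [161, 160, 160, 158, 157, 156, 155, 155, 155, 155, 156, 157, 158, 159, 160, 160, 161, 161]  (not all equal)
t=13: [154, 154, 155, 156, 158, 159, 159, 160, 160, 159, 159, 158, 157, 156, 155, 154, 154, 154]  (not all equal)

Answer: never
Key observation: The state at step 11 reappears at step 13 — the system is in a cycle of period 2 from step 11 on.  No step 0..13 is synchronized, and the cycle repeats forever, so no step up to 150 (or ever) has all patches equal.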